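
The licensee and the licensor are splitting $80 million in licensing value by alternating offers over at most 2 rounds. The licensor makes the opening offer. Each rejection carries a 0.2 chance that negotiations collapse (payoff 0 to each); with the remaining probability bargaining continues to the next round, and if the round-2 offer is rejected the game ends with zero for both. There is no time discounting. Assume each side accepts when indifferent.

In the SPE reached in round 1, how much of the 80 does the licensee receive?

64

Round 2 (the licensee proposes): rejection yields 0 for the licensor; the licensee offers 0 and keeps 80.
Round 1 (the licensor proposes): rejecting gives the licensee an expected 0.8 × 80 = 64. The licensor offers 64 and keeps 80 − 64 = 16.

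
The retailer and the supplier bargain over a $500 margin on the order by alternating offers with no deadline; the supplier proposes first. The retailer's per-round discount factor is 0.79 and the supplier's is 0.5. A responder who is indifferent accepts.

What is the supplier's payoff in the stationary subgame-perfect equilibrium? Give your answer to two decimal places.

In a stationary SPE each proposer offers the other exactly their discounted continuation value.
If the supplier keeps x when proposing and the retailer keeps y when proposing, then x = 500 − 0.79y and y = 500 − 0.5x.
Solving: x = 500(1 − 0.79) / (1 − 0.5·0.79) = 105 / 0.605 ≈ 173.5537.
The retailer gets 500 − 173.5537 ≈ 326.4463.

173.55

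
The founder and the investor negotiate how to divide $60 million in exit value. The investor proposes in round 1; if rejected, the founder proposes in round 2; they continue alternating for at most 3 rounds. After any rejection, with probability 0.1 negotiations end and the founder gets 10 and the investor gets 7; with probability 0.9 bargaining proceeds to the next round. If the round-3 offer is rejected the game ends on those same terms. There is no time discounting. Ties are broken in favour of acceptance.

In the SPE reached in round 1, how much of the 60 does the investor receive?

Round 3 (the investor proposes): the founder gets 10 if talks fail, so the investor offers 10 and keeps 50.
Round 2 (the founder proposes): rejecting gives the investor an expected 0.9 × 50 + 0.1 × 7 = 45.7, so the founder offers 45.7, keeping 14.3.
Round 1 (the investor proposes): rejecting gives the founder an expected 0.9 × 14.3 + 0.1 × 10 = 13.87. The investor offers 13.87 and keeps 60 − 13.87 = 46.13.

46.13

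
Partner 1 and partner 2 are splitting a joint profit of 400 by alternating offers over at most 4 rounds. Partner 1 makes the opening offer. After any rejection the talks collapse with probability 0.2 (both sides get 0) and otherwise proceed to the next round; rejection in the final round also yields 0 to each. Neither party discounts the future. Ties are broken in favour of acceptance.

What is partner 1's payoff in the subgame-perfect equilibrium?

131.2

Round 4 (partner 2 proposes): partner 1 will accept anything ≥ 0, so partner 2 offers 0 and keeps 400.
Round 3 (partner 1 proposes): rejecting gives partner 2 an expected 0.8 × 400 = 320, so partner 1 offers 320, keeping 80.
Round 2 (partner 2 proposes): rejecting gives partner 1 an expected 0.8 × 80 = 64; partner 2 offers that and keeps 336.
Round 1 (partner 1 proposes): rejecting gives partner 2 an expected 0.8 × 336 = 268.8, so partner 1 offers 268.8, keeping 131.2.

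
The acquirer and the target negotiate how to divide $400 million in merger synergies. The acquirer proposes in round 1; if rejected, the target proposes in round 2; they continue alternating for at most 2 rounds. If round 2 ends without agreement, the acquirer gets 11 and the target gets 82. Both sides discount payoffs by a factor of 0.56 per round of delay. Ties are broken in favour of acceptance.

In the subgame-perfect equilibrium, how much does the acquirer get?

182.16

By backward induction:
Round 2 (the target proposes): the acquirer gets 11 if talks fail, so the target offers 11 and keeps 389.
Round 1 (the acquirer proposes): the target can get 389 next round, worth 0.56 × 389 = 217.84 now. The acquirer offers 217.84 and keeps 400 − 217.84 = 182.16.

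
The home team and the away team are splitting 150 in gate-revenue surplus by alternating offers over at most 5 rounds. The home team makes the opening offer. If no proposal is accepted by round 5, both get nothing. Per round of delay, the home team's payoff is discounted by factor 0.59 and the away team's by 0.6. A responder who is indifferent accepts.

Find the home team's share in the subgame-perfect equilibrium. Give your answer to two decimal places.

100.04

Work backward from the last round.
Round 5 (the home team proposes): the away team will accept anything ≥ 0, so the home team offers 0 and keeps 150.
Round 4 (the away team proposes): the home team can get 150 next round, worth 0.59 × 150 = 88.5 now, so the away team offers 88.5, keeping 61.5.
Round 3 (the home team proposes): the away team can get 61.5 next round, worth 0.6 × 61.5 = 36.9 now; the home team offers that and keeps 113.1.
Round 2 (the away team proposes): the home team can get 113.1 next round, worth 0.59 × 113.1 = 66.729 now; the away team offers that and keeps 83.271.
Round 1 (the home team proposes): the away team can get 83.271 next round, worth 0.6 × 83.271 = 49.9626 now; the home team offers that and keeps 100.0374.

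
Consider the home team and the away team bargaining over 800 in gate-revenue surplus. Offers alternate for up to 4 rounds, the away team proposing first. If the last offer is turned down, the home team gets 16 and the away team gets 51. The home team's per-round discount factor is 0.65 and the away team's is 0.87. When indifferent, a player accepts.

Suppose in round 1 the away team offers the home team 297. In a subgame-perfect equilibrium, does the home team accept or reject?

Round 4 (the home team proposes): the away team gets 51 if talks fail, so the home team offers 51 and keeps 749.
Round 3 (the away team proposes): the home team can get 749 next round, worth 0.65 × 749 = 486.85 now; the away team offers that and keeps 313.15.
Round 2 (the home team proposes): the away team can get 313.15 next round, worth 0.87 × 313.15 = 272.4405 now, so the home team offers 272.4405, keeping 527.5595.
So by rejecting in round 1, the home team gets 527.5595 next round, worth 0.65 × 527.5595 = 342.913675 now.
Offer 297 < 342.913675, so the home team rejects.

Reject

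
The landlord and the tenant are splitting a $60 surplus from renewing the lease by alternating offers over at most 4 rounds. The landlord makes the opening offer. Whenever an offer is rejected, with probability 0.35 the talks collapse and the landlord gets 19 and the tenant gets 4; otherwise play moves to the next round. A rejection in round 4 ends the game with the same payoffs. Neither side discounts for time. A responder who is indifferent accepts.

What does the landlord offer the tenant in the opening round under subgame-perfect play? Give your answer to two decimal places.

22.58

Round 4 (the tenant proposes): the landlord gets 19 if talks fail, so the tenant offers 19 and keeps 41.
Round 3 (the landlord proposes): rejecting gives the tenant an expected 0.65 × 41 + 0.35 × 4 = 28.05, so the landlord offers 28.05, keeping 31.95.
Round 2 (the tenant proposes): rejecting gives the landlord an expected 0.65 × 31.95 + 0.35 × 19 = 27.4175; the tenant offers that and keeps 32.5825.
Round 1 (the landlord proposes): rejecting gives the tenant an expected 0.65 × 32.5825 + 0.35 × 4 = 22.578625. The landlord offers 22.578625 and keeps 60 − 22.578625 = 37.421375.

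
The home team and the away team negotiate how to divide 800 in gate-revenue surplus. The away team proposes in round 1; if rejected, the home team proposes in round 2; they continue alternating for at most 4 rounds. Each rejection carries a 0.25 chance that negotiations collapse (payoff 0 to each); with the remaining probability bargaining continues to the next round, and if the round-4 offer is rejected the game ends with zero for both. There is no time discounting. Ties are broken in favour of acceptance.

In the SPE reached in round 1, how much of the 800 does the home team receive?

Round 4 (the home team proposes): the away team will accept anything ≥ 0, so the home team offers 0 and keeps 800.
Round 3 (the away team proposes): rejecting gives the home team an expected 0.75 × 800 = 600, so the away team offers 600, keeping 200.
Round 2 (the home team proposes): rejecting gives the away team an expected 0.75 × 200 = 150, so the home team offers 150, keeping 650.
Round 1 (the away team proposes): rejecting gives the home team an expected 0.75 × 650 = 487.5. The away team offers 487.5 and keeps 800 − 487.5 = 312.5.

487.5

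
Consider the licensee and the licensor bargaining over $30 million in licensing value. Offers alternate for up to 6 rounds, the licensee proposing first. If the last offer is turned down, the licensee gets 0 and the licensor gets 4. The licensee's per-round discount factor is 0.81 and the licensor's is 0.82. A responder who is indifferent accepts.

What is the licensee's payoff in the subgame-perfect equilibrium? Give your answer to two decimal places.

Round 6 (the licensor proposes): rejection yields 0 for the licensee; the licensor offers 0 and keeps 30.
Round 5 (the licensee proposes): the licensor can get 30 next round, worth 0.82 × 30 = 24.6 now, so the licensee offers 24.6, keeping 5.4.
Round 4 (the licensor proposes): the licensee can get 5.4 next round, worth 0.81 × 5.4 = 4.374 now; the licensor offers that and keeps 25.626.
Round 3 (the licensee proposes): the licensor can get 25.626 next round, worth 0.82 × 25.626 = 21.01332 now, so the licensee offers 21.01332, keeping 8.98668.
Round 2 (the licensor proposes): the licensee can get 8.98668 next round, worth 0.81 × 8.98668 = 7.2792108 now; the licensor offers that and keeps 22.7207892.
Round 1 (the licensee proposes): the licensor can get 22.7207892 next round, worth 0.82 × 22.7207892 = 18.631047144 now. The licensee offers 18.631047144 and keeps 30 − 18.631047144 = 11.368952856.

11.37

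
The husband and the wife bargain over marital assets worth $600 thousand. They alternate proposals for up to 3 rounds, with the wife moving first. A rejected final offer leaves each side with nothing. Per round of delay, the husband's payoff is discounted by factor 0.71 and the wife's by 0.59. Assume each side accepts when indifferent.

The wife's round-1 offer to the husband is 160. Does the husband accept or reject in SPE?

Round 3 (the wife proposes): the husband will accept anything ≥ 0, so the wife offers 0 and keeps 600.
Round 2 (the husband proposes): the wife can get 600 next round, worth 0.59 × 600 = 354 now. The husband offers 354 and keeps 600 − 354 = 246.
So by rejecting in round 1, the husband gets 246 next round, worth 0.71 × 246 = 174.66 now.
Offer 160 < 174.66, so the husband rejects.

Reject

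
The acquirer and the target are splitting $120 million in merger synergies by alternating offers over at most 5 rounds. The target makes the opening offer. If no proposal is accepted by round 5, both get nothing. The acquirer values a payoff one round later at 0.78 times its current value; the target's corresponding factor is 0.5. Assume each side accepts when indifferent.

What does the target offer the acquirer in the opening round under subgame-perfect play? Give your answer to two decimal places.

Round 5 (the target proposes): the acquirer will accept anything ≥ 0, so the target offers 0 and keeps 120.
Round 4 (the acquirer proposes): the target can get 120 next round, worth 0.5 × 120 = 60 now; the acquirer offers that and keeps 60.
Round 3 (the target proposes): the acquirer can get 60 next round, worth 0.78 × 60 = 46.8 now, so the target offers 46.8, keeping 73.2.
Round 2 (the acquirer proposes): the target can get 73.2 next round, worth 0.5 × 73.2 = 36.6 now. The acquirer offers 36.6 and keeps 120 − 36.6 = 83.4.
Round 1 (the target proposes): the acquirer can get 83.4 next round, worth 0.78 × 83.4 = 65.052 now. The target offers 65.052 and keeps 120 − 65.052 = 54.948.

65.05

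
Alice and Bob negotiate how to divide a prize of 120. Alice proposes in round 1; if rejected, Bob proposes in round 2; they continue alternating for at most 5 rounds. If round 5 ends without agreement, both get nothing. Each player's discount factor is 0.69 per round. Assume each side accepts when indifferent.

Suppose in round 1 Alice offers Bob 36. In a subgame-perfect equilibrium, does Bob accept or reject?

Reject

Round 5 (Alice proposes): Bob will accept anything ≥ 0, so Alice offers 0 and keeps 120.
Round 4 (Bob proposes): Alice can get 120 next round, worth 0.69 × 120 = 82.8 now, so Bob offers 82.8, keeping 37.2.
Round 3 (Alice proposes): Bob can get 37.2 next round, worth 0.69 × 37.2 = 25.668 now. Alice offers 25.668 and keeps 120 − 25.668 = 94.332.
Round 2 (Bob proposes): Alice can get 94.332 next round, worth 0.69 × 94.332 = 65.08908 now; Bob offers that and keeps 54.91092.
So by rejecting in round 1, Bob gets 54.91092 next round, worth 0.69 × 54.91092 = 37.8885348 now.
Offer 36 < 37.8885348, so Bob rejects.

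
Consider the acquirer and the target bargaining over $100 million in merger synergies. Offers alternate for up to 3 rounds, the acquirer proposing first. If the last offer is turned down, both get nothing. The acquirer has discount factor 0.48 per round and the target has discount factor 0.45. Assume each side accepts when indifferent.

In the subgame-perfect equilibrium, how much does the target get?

Round 3 (the acquirer proposes): rejection yields 0 for the target; the acquirer offers 0 and keeps 100.
Round 2 (the target proposes): the acquirer can get 100 next round, worth 0.48 × 100 = 48 now. The target offers 48 and keeps 100 − 48 = 52.
Round 1 (the acquirer proposes): the target can get 52 next round, worth 0.45 × 52 = 23.4 now. The acquirer offers 23.4 and keeps 100 − 23.4 = 76.6.

23.4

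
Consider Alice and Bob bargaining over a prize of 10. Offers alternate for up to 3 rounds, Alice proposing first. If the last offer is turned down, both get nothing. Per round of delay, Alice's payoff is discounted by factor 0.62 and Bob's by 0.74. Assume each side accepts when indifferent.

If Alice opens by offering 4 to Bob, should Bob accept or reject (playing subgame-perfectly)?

Work out Bob's continuation value if the offer is rejected.
Round 3 (Alice proposes): rejection yields 0 for Bob; Alice offers 0 and keeps 10.
Round 2 (Bob proposes): Alice can get 10 next round, worth 0.62 × 10 = 6.2 now; Bob offers that and keeps 3.8.
So by rejecting in round 1, Bob gets 3.8 next round, worth 0.74 × 3.8 = 2.812 now.
Offer 4 ≥ 2.812, so Bob accepts.

Accept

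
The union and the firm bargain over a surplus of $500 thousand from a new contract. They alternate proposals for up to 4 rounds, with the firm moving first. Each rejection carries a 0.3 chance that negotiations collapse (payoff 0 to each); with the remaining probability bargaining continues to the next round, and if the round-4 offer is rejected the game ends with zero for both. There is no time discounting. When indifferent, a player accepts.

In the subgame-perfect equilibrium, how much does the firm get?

223.5

Round 4 (the union proposes): the firm will accept anything ≥ 0, so the union offers 0 and keeps 500.
Round 3 (the firm proposes): rejecting gives the union an expected 0.7 × 500 = 350. The firm offers 350 and keeps 500 − 350 = 150.
Round 2 (the union proposes): rejecting gives the firm an expected 0.7 × 150 = 105; the union offers that and keeps 395.
Round 1 (the firm proposes): rejecting gives the union an expected 0.7 × 395 = 276.5. The firm offers 276.5 and keeps 500 − 276.5 = 223.5.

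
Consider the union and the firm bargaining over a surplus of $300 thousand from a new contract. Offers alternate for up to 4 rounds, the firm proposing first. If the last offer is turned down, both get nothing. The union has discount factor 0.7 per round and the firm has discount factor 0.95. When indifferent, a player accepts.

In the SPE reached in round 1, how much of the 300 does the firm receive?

Work backward from the last round.
Round 4 (the union proposes): the firm will accept anything ≥ 0, so the union offers 0 and keeps 300.
Round 3 (the firm proposes): the union can get 300 next round, worth 0.7 × 300 = 210 now, so the firm offers 210, keeping 90.
Round 2 (the union proposes): the firm can get 90 next round, worth 0.95 × 90 = 85.5 now, so the union offers 85.5, keeping 214.5.
Round 1 (the firm proposes): the union can get 214.5 next round, worth 0.7 × 214.5 = 150.15 now; the firm offers that and keeps 149.85.

149.85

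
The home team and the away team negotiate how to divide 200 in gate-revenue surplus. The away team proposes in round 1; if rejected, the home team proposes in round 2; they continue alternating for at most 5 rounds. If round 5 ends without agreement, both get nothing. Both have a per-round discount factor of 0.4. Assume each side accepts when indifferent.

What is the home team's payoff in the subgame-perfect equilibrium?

Work backward from the last round.
Round 5 (the away team proposes): rejection yields 0 for the home team; the away team offers 0 and keeps 200.
Round 4 (the home team proposes): the away team can get 200 next round, worth 0.4 × 200 = 80 now, so the home team offers 80, keeping 120.
Round 3 (the away team proposes): the home team can get 120 next round, worth 0.4 × 120 = 48 now. The away team offers 48 and keeps 200 − 48 = 152.
Round 2 (the home team proposes): the away team can get 152 next round, worth 0.4 × 152 = 60.8 now; the home team offers that and keeps 139.2.
Round 1 (the away team proposes): the home team can get 139.2 next round, worth 0.4 × 139.2 = 55.68 now, so the away team offers 55.68, keeping 144.32.

55.68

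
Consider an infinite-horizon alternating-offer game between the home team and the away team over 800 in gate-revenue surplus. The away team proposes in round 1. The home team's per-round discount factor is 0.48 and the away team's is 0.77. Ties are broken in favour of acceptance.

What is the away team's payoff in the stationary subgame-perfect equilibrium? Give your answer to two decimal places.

659.90

In a stationary SPE each proposer offers the other exactly their discounted continuation value.
If the away team keeps x when proposing and the home team keeps y when proposing, then x = 800 − 0.48y and y = 800 − 0.77x.
Solving: x = 800(1 − 0.48) / (1 − 0.77·0.48) = 416 / 0.6304 ≈ 659.8985.
The home team gets 800 − 659.8985 ≈ 140.1015.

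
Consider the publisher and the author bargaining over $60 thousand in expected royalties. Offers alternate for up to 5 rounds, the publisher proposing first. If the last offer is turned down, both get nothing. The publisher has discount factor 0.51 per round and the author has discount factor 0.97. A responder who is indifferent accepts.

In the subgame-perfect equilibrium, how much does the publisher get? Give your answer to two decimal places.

17.37

Round 5 (the publisher proposes): the author will accept anything ≥ 0, so the publisher offers 0 and keeps 60.
Round 4 (the author proposes): the publisher can get 60 next round, worth 0.51 × 60 = 30.6 now; the author offers that and keeps 29.4.
Round 3 (the publisher proposes): the author can get 29.4 next round, worth 0.97 × 29.4 = 28.518 now. The publisher offers 28.518 and keeps 60 − 28.518 = 31.482.
Round 2 (the author proposes): the publisher can get 31.482 next round, worth 0.51 × 31.482 = 16.05582 now, so the author offers 16.05582, keeping 43.94418.
Round 1 (the publisher proposes): the author can get 43.94418 next round, worth 0.97 × 43.94418 = 42.6258546 now. The publisher offers 42.6258546 and keeps 60 − 42.6258546 = 17.3741454.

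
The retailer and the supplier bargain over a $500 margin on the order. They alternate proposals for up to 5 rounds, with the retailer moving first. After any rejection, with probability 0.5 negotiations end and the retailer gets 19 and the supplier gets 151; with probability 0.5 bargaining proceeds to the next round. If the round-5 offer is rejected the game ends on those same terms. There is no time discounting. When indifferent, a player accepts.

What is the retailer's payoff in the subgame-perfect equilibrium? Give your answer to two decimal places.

245.88

Round 5 (the retailer proposes): the supplier gets 151 if talks fail, so the retailer offers 151 and keeps 349.
Round 4 (the supplier proposes): rejecting gives the retailer an expected 0.5 × 349 + 0.5 × 19 = 184. The supplier offers 184 and keeps 500 − 184 = 316.
Round 3 (the retailer proposes): rejecting gives the supplier an expected 0.5 × 316 + 0.5 × 151 = 233.5. The retailer offers 233.5 and keeps 500 − 233.5 = 266.5.
Round 2 (the supplier proposes): rejecting gives the retailer an expected 0.5 × 266.5 + 0.5 × 19 = 142.75; the supplier offers that and keeps 357.25.
Round 1 (the retailer proposes): rejecting gives the supplier an expected 0.5 × 357.25 + 0.5 × 151 = 254.125, so the retailer offers 254.125, keeping 245.875.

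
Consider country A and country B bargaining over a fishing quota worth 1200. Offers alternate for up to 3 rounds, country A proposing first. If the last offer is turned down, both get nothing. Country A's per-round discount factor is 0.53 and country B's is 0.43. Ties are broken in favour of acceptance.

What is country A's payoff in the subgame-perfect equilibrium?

957.48

Work backward from the last round.
Round 3 (country A proposes): rejection yields 0 for country B; country A offers 0 and keeps 1200.
Round 2 (country B proposes): country A can get 1200 next round, worth 0.53 × 1200 = 636 now; country B offers that and keeps 564.
Round 1 (country A proposes): country B can get 564 next round, worth 0.43 × 564 = 242.52 now, so country A offers 242.52, keeping 957.48.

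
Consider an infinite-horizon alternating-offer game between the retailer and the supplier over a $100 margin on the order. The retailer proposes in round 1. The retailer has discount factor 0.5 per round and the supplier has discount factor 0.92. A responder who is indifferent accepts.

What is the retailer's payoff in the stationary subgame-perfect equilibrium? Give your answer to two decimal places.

Let x be the retailer's share when the retailer proposes and y be the supplier's share when the supplier proposes.
The supplier accepts iff offered ≥ 0.92·y, so x = 100 − 0.92y. Symmetrically y = 100 − 0.5x.
Substituting: x = 100 − 0.92(100 − 0.5x), giving x(1 − 0.5·0.92) = 100(1 − 0.92).
So x = 100 × 0.08 / 0.54 ≈ 14.8148, and the supplier receives 100 − x ≈ 85.1852.

14.81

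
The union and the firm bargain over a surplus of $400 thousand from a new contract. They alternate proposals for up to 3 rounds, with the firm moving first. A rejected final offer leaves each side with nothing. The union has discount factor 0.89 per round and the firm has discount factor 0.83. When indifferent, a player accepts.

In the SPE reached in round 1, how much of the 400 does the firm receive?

Round 3 (the firm proposes): the union will accept anything ≥ 0, so the firm offers 0 and keeps 400.
Round 2 (the union proposes): the firm can get 400 next round, worth 0.83 × 400 = 332 now, so the union offers 332, keeping 68.
Round 1 (the firm proposes): the union can get 68 next round, worth 0.89 × 68 = 60.52 now, so the firm offers 60.52, keeping 339.48.

339.48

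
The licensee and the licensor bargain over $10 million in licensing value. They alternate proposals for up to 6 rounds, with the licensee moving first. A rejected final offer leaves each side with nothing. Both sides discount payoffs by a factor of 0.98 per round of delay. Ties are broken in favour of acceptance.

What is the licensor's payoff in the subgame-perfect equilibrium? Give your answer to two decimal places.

9.42

By backward induction:
Round 6 (the licensor proposes): the licensee will accept anything ≥ 0, so the licensor offers 0 and keeps 10.
Round 5 (the licensee proposes): the licensor can get 10 next round, worth 0.98 × 10 = 9.8 now. The licensee offers 9.8 and keeps 10 − 9.8 = 0.2.
Round 4 (the licensor proposes): the licensee can get 0.2 next round, worth 0.98 × 0.2 = 0.196 now, so the licensor offers 0.196, keeping 9.804.
Round 3 (the licensee proposes): the licensor can get 9.804 next round, worth 0.98 × 9.804 = 9.60792 now, so the licensee offers 9.60792, keeping 0.39208.
Round 2 (the licensor proposes): the licensee can get 0.39208 next round, worth 0.98 × 0.39208 = 0.3842384 now, so the licensor offers 0.3842384, keeping 9.6157616.
Round 1 (the licensee proposes): the licensor can get 9.6157616 next round, worth 0.98 × 9.6157616 = 9.423446368 now. The licensee offers 9.423446368 and keeps 10 − 9.423446368 = 0.576553632.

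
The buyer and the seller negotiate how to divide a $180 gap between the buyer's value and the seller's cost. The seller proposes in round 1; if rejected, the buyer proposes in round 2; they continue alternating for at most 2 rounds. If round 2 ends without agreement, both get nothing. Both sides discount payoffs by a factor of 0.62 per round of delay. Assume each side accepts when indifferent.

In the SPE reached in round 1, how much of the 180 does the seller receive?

68.4

By backward induction:
Round 2 (the buyer proposes): rejection yields 0 for the seller; the buyer offers 0 and keeps 180.
Round 1 (the seller proposes): the buyer can get 180 next round, worth 0.62 × 180 = 111.6 now. The seller offers 111.6 and keeps 180 − 111.6 = 68.4.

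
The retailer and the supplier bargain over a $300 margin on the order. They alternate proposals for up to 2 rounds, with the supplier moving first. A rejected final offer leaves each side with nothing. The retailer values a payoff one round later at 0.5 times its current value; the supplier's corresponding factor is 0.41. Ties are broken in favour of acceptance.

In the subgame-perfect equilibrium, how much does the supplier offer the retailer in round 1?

Solve by backward induction from round 2.
Round 2 (the retailer proposes): rejection yields 0 for the supplier; the retailer offers 0 and keeps 300.
Round 1 (the supplier proposes): the retailer can get 300 next round, worth 0.5 × 300 = 150 now, so the supplier offers 150, keeping 150.

150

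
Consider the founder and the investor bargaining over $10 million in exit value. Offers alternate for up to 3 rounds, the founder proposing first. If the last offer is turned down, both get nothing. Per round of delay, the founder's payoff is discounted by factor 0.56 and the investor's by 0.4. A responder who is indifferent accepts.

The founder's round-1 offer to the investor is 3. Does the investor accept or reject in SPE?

Work out the investor's continuation value if the offer is rejected.
Round 3 (the founder proposes): the investor will accept anything ≥ 0, so the founder offers 0 and keeps 10.
Round 2 (the investor proposes): the founder can get 10 next round, worth 0.56 × 10 = 5.6 now, so the investor offers 5.6, keeping 4.4.
So by rejecting in round 1, the investor gets 4.4 next round, worth 0.4 × 4.4 = 1.76 now.
Offer 3 ≥ 1.76, so the investor accepts.

Accept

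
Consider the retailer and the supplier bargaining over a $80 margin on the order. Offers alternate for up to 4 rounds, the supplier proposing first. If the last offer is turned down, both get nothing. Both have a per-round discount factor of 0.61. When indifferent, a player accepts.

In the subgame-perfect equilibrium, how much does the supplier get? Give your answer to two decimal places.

42.81

By backward induction:
Round 4 (the retailer proposes): the supplier will accept anything ≥ 0, so the retailer offers 0 and keeps 80.
Round 3 (the supplier proposes): the retailer can get 80 next round, worth 0.61 × 80 = 48.8 now, so the supplier offers 48.8, keeping 31.2.
Round 2 (the retailer proposes): the supplier can get 31.2 next round, worth 0.61 × 31.2 = 19.032 now; the retailer offers that and keeps 60.968.
Round 1 (the supplier proposes): the retailer can get 60.968 next round, worth 0.61 × 60.968 = 37.19048 now, so the supplier offers 37.19048, keeping 42.80952.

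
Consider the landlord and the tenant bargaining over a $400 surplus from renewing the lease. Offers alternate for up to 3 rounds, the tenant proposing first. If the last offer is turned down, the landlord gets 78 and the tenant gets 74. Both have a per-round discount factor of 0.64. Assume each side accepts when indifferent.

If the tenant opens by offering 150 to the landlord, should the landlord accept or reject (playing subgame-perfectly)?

Accept

Round 3 (the tenant proposes): the landlord gets 78 if talks fail, so the tenant offers 78 and keeps 322.
Round 2 (the landlord proposes): the tenant can get 322 next round, worth 0.64 × 322 = 206.08 now, so the landlord offers 206.08, keeping 193.92.
So by rejecting in round 1, the landlord gets 193.92 next round, worth 0.64 × 193.92 = 124.1088 now.
Offer 150 ≥ 124.1088, so the landlord accepts.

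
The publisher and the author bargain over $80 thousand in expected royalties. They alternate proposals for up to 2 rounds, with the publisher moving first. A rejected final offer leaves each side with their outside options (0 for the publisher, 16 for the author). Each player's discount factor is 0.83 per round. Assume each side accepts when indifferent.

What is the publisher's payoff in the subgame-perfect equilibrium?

13.6

Solve by backward induction from round 2.
Round 2 (the author proposes): the publisher will accept anything ≥ 0, so the author offers 0 and keeps 80.
Round 1 (the publisher proposes): the author can get 80 next round, worth 0.83 × 80 = 66.4 now, so the publisher offers 66.4, keeping 13.6.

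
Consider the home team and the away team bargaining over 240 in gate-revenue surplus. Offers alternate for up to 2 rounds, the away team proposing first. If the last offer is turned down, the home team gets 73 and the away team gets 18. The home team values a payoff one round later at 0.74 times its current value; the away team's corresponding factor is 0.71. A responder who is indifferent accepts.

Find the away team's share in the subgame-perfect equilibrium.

75.72

Round 2 (the home team proposes): the away team gets 18 if talks fail, so the home team offers 18 and keeps 222.
Round 1 (the away team proposes): the home team can get 222 next round, worth 0.74 × 222 = 164.28 now. The away team offers 164.28 and keeps 240 − 164.28 = 75.72.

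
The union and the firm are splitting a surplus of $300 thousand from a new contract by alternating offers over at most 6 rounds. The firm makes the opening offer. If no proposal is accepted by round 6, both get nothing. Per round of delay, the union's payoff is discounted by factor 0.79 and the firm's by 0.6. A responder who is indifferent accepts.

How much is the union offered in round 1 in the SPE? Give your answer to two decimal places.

192.98

By backward induction:
Round 6 (the union proposes): rejection yields 0 for the firm; the union offers 0 and keeps 300.
Round 5 (the firm proposes): the union can get 300 next round, worth 0.79 × 300 = 237 now; the firm offers that and keeps 63.
Round 4 (the union proposes): the firm can get 63 next round, worth 0.6 × 63 = 37.8 now; the union offers that and keeps 262.2.
Round 3 (the firm proposes): the union can get 262.2 next round, worth 0.79 × 262.2 = 207.138 now; the firm offers that and keeps 92.862.
Round 2 (the union proposes): the firm can get 92.862 next round, worth 0.6 × 92.862 = 55.7172 now. The union offers 55.7172 and keeps 300 − 55.7172 = 244.2828.
Round 1 (the firm proposes): the union can get 244.2828 next round, worth 0.79 × 244.2828 = 192.983412 now. The firm offers 192.983412 and keeps 300 − 192.983412 = 107.016588.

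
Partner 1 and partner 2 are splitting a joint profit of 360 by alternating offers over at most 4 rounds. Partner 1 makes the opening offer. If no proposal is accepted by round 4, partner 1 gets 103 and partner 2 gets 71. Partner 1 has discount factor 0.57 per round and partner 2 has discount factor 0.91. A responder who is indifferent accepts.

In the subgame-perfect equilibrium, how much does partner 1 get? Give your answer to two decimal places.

97.82

Round 4 (partner 2 proposes): partner 1 gets 103 if talks fail, so partner 2 offers 103 and keeps 257.
Round 3 (partner 1 proposes): partner 2 can get 257 next round, worth 0.91 × 257 = 233.87 now. Partner 1 offers 233.87 and keeps 360 − 233.87 = 126.13.
Round 2 (partner 2 proposes): partner 1 can get 126.13 next round, worth 0.57 × 126.13 = 71.8941 now; partner 2 offers that and keeps 288.1059.
Round 1 (partner 1 proposes): partner 2 can get 288.1059 next round, worth 0.91 × 288.1059 = 262.176369 now, so partner 1 offers 262.176369, keeping 97.823631.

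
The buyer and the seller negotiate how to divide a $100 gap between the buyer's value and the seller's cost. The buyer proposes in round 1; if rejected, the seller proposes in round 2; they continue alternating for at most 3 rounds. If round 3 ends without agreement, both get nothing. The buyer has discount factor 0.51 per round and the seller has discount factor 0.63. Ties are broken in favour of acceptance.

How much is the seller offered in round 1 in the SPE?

Work backward from the last round.
Round 3 (the buyer proposes): the seller will accept anything ≥ 0, so the buyer offers 0 and keeps 100.
Round 2 (the seller proposes): the buyer can get 100 next round, worth 0.51 × 100 = 51 now; the seller offers that and keeps 49.
Round 1 (the buyer proposes): the seller can get 49 next round, worth 0.63 × 49 = 30.87 now, so the buyer offers 30.87, keeping 69.13.

30.87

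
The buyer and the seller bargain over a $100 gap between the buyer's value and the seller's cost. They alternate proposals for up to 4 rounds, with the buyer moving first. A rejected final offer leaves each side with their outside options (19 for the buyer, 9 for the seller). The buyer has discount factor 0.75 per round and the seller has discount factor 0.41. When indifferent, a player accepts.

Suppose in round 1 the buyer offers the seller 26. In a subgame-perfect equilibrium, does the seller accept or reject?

Accept

Round 4 (the seller proposes): the buyer gets 19 if talks fail, so the seller offers 19 and keeps 81.
Round 3 (the buyer proposes): the seller can get 81 next round, worth 0.41 × 81 = 33.21 now; the buyer offers that and keeps 66.79.
Round 2 (the seller proposes): the buyer can get 66.79 next round, worth 0.75 × 66.79 = 50.0925 now. The seller offers 50.0925 and keeps 100 − 50.0925 = 49.9075.
So by rejecting in round 1, the seller gets 49.9075 next round, worth 0.41 × 49.9075 = 20.462075 now.
Offer 26 ≥ 20.462075, so the seller accepts.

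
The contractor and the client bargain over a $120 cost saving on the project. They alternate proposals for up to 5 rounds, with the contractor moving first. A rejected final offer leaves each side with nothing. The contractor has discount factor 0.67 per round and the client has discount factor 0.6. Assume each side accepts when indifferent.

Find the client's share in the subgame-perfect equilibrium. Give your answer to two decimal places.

33.31

Round 5 (the contractor proposes): rejection yields 0 for the client; the contractor offers 0 and keeps 120.
Round 4 (the client proposes): the contractor can get 120 next round, worth 0.67 × 120 = 80.4 now; the client offers that and keeps 39.6.
Round 3 (the contractor proposes): the client can get 39.6 next round, worth 0.6 × 39.6 = 23.76 now. The contractor offers 23.76 and keeps 120 − 23.76 = 96.24.
Round 2 (the client proposes): the contractor can get 96.24 next round, worth 0.67 × 96.24 = 64.4808 now, so the client offers 64.4808, keeping 55.5192.
Round 1 (the contractor proposes): the client can get 55.5192 next round, worth 0.6 × 55.5192 = 33.31152 now, so the contractor offers 33.31152, keeping 86.68848.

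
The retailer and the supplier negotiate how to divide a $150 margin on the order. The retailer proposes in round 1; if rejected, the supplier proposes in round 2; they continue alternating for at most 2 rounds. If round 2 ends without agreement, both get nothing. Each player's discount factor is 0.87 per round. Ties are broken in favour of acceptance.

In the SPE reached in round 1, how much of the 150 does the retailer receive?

19.5

Round 2 (the supplier proposes): rejection yields 0 for the retailer; the supplier offers 0 and keeps 150.
Round 1 (the retailer proposes): the supplier can get 150 next round, worth 0.87 × 150 = 130.5 now; the retailer offers that and keeps 19.5.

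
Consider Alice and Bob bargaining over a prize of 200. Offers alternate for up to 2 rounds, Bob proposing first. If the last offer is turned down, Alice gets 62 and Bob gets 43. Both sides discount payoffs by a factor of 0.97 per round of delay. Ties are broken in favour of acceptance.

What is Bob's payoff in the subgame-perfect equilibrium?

47.71

Round 2 (Alice proposes): Bob gets 43 if talks fail, so Alice offers 43 and keeps 157.
Round 1 (Bob proposes): Alice can get 157 next round, worth 0.97 × 157 = 152.29 now, so Bob offers 152.29, keeping 47.71.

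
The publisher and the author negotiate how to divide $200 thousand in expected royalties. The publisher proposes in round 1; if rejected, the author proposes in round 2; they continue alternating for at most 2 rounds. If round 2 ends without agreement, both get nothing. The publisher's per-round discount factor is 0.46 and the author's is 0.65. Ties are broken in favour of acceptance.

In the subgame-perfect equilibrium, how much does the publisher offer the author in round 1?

Round 2 (the author proposes): rejection yields 0 for the publisher; the author offers 0 and keeps 200.
Round 1 (the publisher proposes): the author can get 200 next round, worth 0.65 × 200 = 130 now. The publisher offers 130 and keeps 200 − 130 = 70.

130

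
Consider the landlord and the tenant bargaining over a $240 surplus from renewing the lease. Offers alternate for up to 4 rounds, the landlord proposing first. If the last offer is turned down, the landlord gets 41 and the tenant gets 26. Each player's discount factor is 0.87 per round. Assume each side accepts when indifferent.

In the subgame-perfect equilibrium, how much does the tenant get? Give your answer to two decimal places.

By backward induction:
Round 4 (the tenant proposes): the landlord gets 41 if talks fail, so the tenant offers 41 and keeps 199.
Round 3 (the landlord proposes): the tenant can get 199 next round, worth 0.87 × 199 = 173.13 now; the landlord offers that and keeps 66.87.
Round 2 (the tenant proposes): the landlord can get 66.87 next round, worth 0.87 × 66.87 = 58.1769 now. The tenant offers 58.1769 and keeps 240 − 58.1769 = 181.8231.
Round 1 (the landlord proposes): the tenant can get 181.8231 next round, worth 0.87 × 181.8231 = 158.186097 now; the landlord offers that and keeps 81.813903.

158.19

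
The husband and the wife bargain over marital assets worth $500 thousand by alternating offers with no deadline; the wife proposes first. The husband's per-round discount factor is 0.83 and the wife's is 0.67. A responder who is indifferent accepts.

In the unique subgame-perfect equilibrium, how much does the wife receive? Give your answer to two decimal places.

191.48

Let x be the wife's share when the wife proposes and y be the husband's share when the husband proposes.
The husband accepts iff offered ≥ 0.83·y, so x = 500 − 0.83y. Symmetrically y = 500 − 0.67x.
Substituting: x = 500 − 0.83(500 − 0.67x), giving x(1 − 0.67·0.83) = 500(1 − 0.83).
So x = 500 × 0.17 / 0.4439 ≈ 191.4846, and the husband receives 500 − x ≈ 308.5154.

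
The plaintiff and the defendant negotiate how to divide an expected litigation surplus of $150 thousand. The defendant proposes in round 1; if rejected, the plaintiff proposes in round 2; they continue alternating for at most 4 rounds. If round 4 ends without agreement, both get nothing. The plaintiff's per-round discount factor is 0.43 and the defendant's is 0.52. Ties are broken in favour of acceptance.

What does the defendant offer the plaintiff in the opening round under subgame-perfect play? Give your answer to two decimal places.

45.38

Round 4 (the plaintiff proposes): the defendant will accept anything ≥ 0, so the plaintiff offers 0 and keeps 150.
Round 3 (the defendant proposes): the plaintiff can get 150 next round, worth 0.43 × 150 = 64.5 now; the defendant offers that and keeps 85.5.
Round 2 (the plaintiff proposes): the defendant can get 85.5 next round, worth 0.52 × 85.5 = 44.46 now, so the plaintiff offers 44.46, keeping 105.54.
Round 1 (the defendant proposes): the plaintiff can get 105.54 next round, worth 0.43 × 105.54 = 45.3822 now; the defendant offers that and keeps 104.6178.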